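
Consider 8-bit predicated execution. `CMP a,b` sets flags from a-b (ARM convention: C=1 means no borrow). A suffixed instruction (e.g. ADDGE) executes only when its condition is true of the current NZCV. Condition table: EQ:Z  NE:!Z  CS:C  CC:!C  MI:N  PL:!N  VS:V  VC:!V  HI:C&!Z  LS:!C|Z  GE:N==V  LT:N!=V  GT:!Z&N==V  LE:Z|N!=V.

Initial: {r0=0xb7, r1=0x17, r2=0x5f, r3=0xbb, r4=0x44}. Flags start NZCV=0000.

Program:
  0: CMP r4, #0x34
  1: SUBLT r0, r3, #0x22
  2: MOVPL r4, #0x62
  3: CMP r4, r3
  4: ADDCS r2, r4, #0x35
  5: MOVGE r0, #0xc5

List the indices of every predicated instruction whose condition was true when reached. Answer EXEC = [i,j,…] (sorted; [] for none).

EXEC = [2,5]

0: ✓ CMP  NZCV=0010
1: · SUBLT
2: ✓ MOVPL  r4←0x62
3: ✓ CMP  NZCV=1001
4: · ADDCS
5: ✓ MOVGE  r0←0xc5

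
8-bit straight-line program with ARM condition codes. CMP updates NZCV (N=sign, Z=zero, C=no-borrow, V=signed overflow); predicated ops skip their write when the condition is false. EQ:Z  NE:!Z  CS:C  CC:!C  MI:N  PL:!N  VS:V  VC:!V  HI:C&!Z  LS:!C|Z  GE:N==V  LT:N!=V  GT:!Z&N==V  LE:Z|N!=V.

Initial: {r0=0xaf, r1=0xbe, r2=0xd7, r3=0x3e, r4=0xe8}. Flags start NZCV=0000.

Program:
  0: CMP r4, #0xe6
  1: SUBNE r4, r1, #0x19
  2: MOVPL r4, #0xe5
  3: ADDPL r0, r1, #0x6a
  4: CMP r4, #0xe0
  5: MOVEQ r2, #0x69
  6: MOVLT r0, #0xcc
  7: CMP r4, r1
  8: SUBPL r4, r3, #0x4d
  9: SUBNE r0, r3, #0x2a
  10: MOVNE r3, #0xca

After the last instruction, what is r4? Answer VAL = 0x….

0: ✓ CMP  NZCV=0010
1: ✓ SUBNE  r4←0xa5
2: ✓ MOVPL  r4←0xe5
3: ✓ ADDPL  r0←0x28
4: ✓ CMP  NZCV=0010
5: · MOVEQ
6: · MOVLT
7: ✓ CMP  NZCV=0010
8: ✓ SUBPL  r4←0xf1
9: ✓ SUBNE  r0←0x14
10: ✓ MOVNE  r3←0xca

VAL = 0xf1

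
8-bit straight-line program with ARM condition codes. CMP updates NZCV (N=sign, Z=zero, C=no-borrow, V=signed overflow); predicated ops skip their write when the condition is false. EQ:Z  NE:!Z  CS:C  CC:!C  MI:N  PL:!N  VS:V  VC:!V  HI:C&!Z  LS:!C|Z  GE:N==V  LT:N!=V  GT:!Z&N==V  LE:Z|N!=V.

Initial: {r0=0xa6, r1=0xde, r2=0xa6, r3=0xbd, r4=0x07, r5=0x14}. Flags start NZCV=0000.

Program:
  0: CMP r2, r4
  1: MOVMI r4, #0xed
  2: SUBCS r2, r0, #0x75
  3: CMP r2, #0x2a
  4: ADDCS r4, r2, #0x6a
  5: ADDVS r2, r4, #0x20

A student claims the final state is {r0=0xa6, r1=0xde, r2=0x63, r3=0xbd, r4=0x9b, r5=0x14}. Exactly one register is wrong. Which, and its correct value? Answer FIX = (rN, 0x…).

0: ✓ CMP  NZCV=1010
1: ✓ MOVMI  r4←0xed
2: ✓ SUBCS  r2←0x31
3: ✓ CMP  NZCV=0010
4: ✓ ADDCS  r4←0x9b
5: · ADDVS

FIX = (r2, 0x31)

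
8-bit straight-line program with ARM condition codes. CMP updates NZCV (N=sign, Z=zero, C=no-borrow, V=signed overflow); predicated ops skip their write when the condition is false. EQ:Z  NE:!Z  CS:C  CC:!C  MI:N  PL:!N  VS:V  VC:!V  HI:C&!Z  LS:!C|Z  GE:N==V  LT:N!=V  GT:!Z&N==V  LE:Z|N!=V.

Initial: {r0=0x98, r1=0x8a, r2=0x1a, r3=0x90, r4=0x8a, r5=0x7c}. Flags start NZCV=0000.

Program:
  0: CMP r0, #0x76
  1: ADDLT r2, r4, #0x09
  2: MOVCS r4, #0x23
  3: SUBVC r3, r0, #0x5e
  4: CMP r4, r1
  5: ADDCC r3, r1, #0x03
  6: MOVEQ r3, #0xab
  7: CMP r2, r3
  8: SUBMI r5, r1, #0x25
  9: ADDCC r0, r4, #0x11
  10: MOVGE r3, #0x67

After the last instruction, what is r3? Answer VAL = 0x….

VAL = 0x67

[0] flags=0011 → (cmp)
[1] flags=0011 LT?T → r2=0x93
[2] flags=0011 CS?T → r4=0x23
[3] flags=0011 VC?F → skip
[4] flags=1001 → (cmp)
[5] flags=1001 CC?T → r3=0x8d
[6] flags=1001 EQ?F → skip
[7] flags=0010 → (cmp)
[8] flags=0010 MI?F → skip
[9] flags=0010 CC?F → skip
[10] flags=0010 GE?T → r3=0x67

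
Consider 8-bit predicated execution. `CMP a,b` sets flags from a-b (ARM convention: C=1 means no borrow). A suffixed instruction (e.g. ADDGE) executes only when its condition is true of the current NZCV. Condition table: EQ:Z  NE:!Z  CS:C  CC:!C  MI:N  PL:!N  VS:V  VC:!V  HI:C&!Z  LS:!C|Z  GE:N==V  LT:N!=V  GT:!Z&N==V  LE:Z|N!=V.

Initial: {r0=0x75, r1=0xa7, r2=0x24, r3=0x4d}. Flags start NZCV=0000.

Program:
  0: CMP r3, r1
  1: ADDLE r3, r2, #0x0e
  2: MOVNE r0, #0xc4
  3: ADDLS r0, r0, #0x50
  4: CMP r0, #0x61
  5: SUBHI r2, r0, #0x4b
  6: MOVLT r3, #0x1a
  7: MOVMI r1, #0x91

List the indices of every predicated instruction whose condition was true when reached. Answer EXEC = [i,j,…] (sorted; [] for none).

EXEC = [2,3,6,7]

[0] flags=1001 → (cmp)
[1] flags=1001 LE?F → skip
[2] flags=1001 NE?T → r0=0xc4
[3] flags=1001 LS?T → r0=0x14
[4] flags=1000 → (cmp)
[5] flags=1000 HI?F → skip
[6] flags=1000 LT?T → r3=0x1a
[7] flags=1000 MI?T → r1=0x91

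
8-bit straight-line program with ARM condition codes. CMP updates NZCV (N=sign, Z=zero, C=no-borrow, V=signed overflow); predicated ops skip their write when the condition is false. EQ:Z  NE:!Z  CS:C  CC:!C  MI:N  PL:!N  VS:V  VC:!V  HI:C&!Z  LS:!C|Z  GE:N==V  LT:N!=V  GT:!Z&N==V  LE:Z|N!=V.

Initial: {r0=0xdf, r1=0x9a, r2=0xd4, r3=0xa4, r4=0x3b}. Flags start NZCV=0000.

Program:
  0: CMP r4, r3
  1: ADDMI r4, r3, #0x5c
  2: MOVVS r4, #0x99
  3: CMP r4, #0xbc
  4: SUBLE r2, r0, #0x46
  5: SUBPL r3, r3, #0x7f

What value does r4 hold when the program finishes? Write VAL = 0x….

[0] flags=1001 → (cmp)
[1] flags=1001 MI?T → r4=0x00
[2] flags=1001 VS?T → r4=0x99
[3] flags=1000 → (cmp)
[4] flags=1000 LE?T → r2=0x99
[5] flags=1000 PL?F → skip

VAL = 0x99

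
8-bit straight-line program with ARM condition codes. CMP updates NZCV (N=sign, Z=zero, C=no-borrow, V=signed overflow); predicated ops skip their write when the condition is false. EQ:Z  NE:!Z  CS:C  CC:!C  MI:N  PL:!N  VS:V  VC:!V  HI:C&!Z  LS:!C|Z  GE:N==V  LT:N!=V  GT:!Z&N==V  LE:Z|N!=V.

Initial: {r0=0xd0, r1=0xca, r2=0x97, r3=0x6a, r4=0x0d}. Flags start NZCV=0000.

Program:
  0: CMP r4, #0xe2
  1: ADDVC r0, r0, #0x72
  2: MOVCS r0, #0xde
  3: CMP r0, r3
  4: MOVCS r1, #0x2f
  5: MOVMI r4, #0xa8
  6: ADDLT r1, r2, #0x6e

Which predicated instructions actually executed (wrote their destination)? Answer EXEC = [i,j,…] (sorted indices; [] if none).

EXEC = [1,5,6]

[0] flags=0000 → (cmp)
[1] flags=0000 VC?T → r0=0x42
[2] flags=0000 CS?F → skip
[3] flags=1000 → (cmp)
[4] flags=1000 CS?F → skip
[5] flags=1000 MI?T → r4=0xa8
[6] flags=1000 LT?T → r1=0x05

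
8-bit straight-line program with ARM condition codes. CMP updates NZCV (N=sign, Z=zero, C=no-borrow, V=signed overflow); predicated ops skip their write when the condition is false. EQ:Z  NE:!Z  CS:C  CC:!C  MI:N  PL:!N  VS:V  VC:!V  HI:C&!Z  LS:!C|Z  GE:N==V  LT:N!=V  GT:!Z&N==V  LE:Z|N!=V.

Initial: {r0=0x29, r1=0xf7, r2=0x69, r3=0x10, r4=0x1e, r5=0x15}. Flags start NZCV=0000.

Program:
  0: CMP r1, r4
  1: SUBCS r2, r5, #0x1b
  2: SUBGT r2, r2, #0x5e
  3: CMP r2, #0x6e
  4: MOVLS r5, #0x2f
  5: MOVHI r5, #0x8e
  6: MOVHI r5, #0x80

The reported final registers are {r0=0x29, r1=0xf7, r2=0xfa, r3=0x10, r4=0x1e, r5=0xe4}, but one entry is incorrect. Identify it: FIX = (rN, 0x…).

FIX = (r5, 0x80)

[0] flags=1010 → (cmp)
[1] flags=1010 CS?T → r2=0xfa
[2] flags=1010 GT?F → skip
[3] flags=1010 → (cmp)
[4] flags=1010 LS?F → skip
[5] flags=1010 HI?T → r5=0x8e
[6] flags=1010 HI?T → r5=0x80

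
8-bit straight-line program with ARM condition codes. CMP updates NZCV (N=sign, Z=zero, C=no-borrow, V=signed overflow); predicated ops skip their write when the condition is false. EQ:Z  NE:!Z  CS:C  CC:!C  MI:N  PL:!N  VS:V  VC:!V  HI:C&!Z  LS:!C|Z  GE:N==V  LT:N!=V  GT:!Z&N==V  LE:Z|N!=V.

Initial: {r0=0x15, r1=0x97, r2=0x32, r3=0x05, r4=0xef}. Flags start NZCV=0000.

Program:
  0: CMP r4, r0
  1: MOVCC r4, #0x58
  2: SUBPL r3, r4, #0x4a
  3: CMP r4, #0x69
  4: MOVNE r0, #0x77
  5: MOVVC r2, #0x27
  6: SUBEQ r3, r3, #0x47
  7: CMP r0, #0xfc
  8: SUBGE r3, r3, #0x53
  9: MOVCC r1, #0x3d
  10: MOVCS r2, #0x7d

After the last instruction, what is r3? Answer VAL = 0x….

VAL = 0xb2

[0] flags=1010 → (cmp)
[1] flags=1010 CC?F → skip
[2] flags=1010 PL?F → skip
[3] flags=1010 → (cmp)
[4] flags=1010 NE?T → r0=0x77
[5] flags=1010 VC?T → r2=0x27
[6] flags=1010 EQ?F → skip
[7] flags=0000 → (cmp)
[8] flags=0000 GE?T → r3=0xb2
[9] flags=0000 CC?T → r1=0x3d
[10] flags=0000 CS?F → skip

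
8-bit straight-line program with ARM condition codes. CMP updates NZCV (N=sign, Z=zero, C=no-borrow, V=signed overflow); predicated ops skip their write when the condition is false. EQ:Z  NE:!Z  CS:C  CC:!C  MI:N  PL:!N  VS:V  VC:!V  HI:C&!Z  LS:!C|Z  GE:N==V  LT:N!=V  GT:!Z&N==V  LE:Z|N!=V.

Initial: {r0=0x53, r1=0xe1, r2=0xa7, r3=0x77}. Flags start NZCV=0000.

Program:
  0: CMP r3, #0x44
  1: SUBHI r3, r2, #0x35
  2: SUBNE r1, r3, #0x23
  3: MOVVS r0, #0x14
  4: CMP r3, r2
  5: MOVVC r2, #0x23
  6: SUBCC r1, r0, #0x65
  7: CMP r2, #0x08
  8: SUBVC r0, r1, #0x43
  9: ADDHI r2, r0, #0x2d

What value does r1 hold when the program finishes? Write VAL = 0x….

[0] flags=0010 → (cmp)
[1] flags=0010 HI?T → r3=0x72
[2] flags=0010 NE?T → r1=0x4f
[3] flags=0010 VS?F → skip
[4] flags=1001 → (cmp)
[5] flags=1001 VC?F → skip
[6] flags=1001 CC?T → r1=0xee
[7] flags=1010 → (cmp)
[8] flags=1010 VC?T → r0=0xab
[9] flags=1010 HI?T → r2=0xd8

VAL = 0xee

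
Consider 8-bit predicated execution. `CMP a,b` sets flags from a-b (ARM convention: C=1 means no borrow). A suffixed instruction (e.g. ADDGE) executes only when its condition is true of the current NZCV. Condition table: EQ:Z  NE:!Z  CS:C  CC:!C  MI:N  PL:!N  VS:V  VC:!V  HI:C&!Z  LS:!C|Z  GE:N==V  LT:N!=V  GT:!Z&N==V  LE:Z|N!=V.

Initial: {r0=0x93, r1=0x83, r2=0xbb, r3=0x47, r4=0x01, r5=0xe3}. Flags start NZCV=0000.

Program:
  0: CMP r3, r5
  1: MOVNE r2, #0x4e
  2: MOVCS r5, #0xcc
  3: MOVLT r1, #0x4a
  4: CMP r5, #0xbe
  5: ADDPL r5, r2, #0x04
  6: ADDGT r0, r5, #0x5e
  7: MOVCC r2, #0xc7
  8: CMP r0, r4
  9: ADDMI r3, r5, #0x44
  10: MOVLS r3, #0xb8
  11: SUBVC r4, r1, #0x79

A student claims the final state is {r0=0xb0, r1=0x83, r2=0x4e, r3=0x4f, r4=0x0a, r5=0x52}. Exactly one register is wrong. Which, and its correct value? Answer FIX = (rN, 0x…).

FIX = (r3, 0x96)

[0] flags=0000 → (cmp)
[1] flags=0000 NE?T → r2=0x4e
[2] flags=0000 CS?F → skip
[3] flags=0000 LT?F → skip
[4] flags=0010 → (cmp)
[5] flags=0010 PL?T → r5=0x52
[6] flags=0010 GT?T → r0=0xb0
[7] flags=0010 CC?F → skip
[8] flags=1010 → (cmp)
[9] flags=1010 MI?T → r3=0x96
[10] flags=1010 LS?F → skip
[11] flags=1010 VC?T → r4=0x0a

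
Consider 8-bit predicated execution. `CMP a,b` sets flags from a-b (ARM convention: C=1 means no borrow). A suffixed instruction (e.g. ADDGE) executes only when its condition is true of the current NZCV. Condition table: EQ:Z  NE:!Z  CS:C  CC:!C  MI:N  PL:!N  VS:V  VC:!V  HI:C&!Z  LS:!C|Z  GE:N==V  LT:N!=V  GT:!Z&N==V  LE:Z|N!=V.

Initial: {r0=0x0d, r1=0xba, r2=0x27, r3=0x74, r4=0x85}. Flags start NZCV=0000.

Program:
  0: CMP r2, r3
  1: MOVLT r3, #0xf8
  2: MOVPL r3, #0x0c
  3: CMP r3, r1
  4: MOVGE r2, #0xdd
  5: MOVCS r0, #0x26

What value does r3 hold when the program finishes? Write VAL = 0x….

[0] flags=1000 → (cmp)
[1] flags=1000 LT?T → r3=0xf8
[2] flags=1000 PL?F → skip
[3] flags=0010 → (cmp)
[4] flags=0010 GE?T → r2=0xdd
[5] flags=0010 CS?T → r0=0x26

VAL = 0xf8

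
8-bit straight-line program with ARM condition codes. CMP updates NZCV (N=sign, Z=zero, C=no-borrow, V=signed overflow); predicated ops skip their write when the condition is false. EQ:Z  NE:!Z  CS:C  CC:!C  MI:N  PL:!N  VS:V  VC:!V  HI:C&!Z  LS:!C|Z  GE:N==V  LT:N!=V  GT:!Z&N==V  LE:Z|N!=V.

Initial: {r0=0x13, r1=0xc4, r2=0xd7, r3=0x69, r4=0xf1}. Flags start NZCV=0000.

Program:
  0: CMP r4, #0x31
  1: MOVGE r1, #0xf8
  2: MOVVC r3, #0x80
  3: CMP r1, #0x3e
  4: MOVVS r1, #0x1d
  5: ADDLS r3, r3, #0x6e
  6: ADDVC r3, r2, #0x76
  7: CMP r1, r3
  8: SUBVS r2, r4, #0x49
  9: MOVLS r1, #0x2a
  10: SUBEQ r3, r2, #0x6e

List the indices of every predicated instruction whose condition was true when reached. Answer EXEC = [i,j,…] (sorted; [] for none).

[0] flags=1010 → (cmp)
[1] flags=1010 GE?F → skip
[2] flags=1010 VC?T → r3=0x80
[3] flags=1010 → (cmp)
[4] flags=1010 VS?F → skip
[5] flags=1010 LS?F → skip
[6] flags=1010 VC?T → r3=0x4d
[7] flags=0011 → (cmp)
[8] flags=0011 VS?T → r2=0xa8
[9] flags=0011 LS?F → skip
[10] flags=0011 EQ?F → skip

EXEC = [2,6,8]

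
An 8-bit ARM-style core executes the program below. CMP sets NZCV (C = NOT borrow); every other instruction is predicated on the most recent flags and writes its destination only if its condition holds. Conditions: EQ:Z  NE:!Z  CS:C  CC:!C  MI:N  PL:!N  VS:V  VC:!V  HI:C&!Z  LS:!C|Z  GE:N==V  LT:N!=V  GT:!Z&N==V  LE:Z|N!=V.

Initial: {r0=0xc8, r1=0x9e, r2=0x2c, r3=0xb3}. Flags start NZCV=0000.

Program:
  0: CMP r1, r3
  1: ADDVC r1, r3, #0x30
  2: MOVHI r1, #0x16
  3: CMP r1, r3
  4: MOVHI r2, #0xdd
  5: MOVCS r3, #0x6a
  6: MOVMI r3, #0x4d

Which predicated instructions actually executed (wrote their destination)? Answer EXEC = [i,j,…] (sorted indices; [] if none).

EXEC = [1,4,5]

0: ✓ CMP  NZCV=1000
1: ✓ ADDVC  r1←0xe3
2: · MOVHI
3: ✓ CMP  NZCV=0010
4: ✓ MOVHI  r2←0xdd
5: ✓ MOVCS  r3←0x6a
6: · MOVMI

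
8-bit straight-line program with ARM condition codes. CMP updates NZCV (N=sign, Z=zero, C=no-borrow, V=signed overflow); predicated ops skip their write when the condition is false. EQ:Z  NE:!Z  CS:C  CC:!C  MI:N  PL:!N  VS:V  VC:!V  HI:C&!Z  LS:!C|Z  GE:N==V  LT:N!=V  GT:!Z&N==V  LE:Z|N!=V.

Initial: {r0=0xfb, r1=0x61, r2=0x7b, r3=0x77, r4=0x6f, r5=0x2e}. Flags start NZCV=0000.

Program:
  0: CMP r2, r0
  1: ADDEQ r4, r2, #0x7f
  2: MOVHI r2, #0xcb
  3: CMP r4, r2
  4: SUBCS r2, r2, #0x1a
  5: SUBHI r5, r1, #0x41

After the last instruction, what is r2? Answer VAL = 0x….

VAL = 0x7b

[0] flags=1001 → (cmp)
[1] flags=1001 EQ?F → skip
[2] flags=1001 HI?F → skip
[3] flags=1000 → (cmp)
[4] flags=1000 CS?F → skip
[5] flags=1000 HI?F → skip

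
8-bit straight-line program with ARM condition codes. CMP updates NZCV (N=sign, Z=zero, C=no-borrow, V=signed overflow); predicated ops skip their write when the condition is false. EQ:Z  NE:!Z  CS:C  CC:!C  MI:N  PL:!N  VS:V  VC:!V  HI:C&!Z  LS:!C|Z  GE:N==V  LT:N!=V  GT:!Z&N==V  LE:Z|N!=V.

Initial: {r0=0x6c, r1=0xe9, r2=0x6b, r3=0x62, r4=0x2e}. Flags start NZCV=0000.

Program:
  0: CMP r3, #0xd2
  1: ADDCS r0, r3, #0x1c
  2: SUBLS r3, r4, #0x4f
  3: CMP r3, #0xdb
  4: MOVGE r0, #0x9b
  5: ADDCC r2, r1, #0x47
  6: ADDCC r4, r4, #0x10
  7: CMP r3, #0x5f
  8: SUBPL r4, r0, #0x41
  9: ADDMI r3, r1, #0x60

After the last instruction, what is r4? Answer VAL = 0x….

0: ✓ CMP  NZCV=1001
1: · ADDCS
2: ✓ SUBLS  r3←0xdf
3: ✓ CMP  NZCV=0010
4: ✓ MOVGE  r0←0x9b
5: · ADDCC
6: · ADDCC
7: ✓ CMP  NZCV=1010
8: · SUBPL
9: ✓ ADDMI  r3←0x49

VAL = 0x2e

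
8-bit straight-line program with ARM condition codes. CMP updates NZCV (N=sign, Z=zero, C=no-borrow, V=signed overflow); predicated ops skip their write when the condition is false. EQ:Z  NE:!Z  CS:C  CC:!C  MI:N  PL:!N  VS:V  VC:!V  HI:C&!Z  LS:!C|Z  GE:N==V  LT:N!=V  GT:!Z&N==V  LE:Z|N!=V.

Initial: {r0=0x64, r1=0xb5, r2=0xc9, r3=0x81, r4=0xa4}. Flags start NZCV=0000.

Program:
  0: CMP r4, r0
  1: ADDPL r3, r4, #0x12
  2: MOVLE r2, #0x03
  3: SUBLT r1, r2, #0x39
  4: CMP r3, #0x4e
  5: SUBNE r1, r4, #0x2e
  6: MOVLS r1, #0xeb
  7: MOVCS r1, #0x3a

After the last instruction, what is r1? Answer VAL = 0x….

0: ✓ CMP  NZCV=0011
1: ✓ ADDPL  r3←0xb6
2: ✓ MOVLE  r2←0x03
3: ✓ SUBLT  r1←0xca
4: ✓ CMP  NZCV=0011
5: ✓ SUBNE  r1←0x76
6: · MOVLS
7: ✓ MOVCS  r1←0x3a

VAL = 0x3a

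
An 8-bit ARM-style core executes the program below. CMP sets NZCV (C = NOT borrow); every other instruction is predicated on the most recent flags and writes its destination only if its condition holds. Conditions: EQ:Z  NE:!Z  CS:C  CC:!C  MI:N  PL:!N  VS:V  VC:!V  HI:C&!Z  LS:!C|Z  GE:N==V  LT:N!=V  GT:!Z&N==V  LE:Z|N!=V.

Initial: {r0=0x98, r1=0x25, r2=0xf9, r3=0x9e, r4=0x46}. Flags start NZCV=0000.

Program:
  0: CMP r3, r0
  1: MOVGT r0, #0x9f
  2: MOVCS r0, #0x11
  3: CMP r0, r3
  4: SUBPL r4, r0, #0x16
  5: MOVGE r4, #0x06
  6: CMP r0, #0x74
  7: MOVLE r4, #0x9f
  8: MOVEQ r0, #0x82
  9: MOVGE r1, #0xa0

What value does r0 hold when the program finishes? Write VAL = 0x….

VAL = 0x11

[0] flags=0010 → (cmp)
[1] flags=0010 GT?T → r0=0x9f
[2] flags=0010 CS?T → r0=0x11
[3] flags=0000 → (cmp)
[4] flags=0000 PL?T → r4=0xfb
[5] flags=0000 GE?T → r4=0x06
[6] flags=1000 → (cmp)
[7] flags=1000 LE?T → r4=0x9f
[8] flags=1000 EQ?F → skip
[9] flags=1000 GE?F → skip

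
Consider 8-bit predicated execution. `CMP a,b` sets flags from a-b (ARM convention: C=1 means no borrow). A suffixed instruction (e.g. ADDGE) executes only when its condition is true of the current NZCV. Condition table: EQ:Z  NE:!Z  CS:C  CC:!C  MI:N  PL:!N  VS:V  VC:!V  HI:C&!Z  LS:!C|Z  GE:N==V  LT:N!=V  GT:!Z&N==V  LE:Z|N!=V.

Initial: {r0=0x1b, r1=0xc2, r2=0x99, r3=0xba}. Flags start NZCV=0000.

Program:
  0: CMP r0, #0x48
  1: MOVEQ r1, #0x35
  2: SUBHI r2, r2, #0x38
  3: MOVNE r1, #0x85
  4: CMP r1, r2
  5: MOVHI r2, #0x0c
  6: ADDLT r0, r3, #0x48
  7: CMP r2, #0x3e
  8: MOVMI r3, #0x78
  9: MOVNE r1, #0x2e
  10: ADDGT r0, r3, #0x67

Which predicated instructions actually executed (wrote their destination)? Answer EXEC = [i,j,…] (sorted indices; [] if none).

[0] flags=1000 → (cmp)
[1] flags=1000 EQ?F → skip
[2] flags=1000 HI?F → skip
[3] flags=1000 NE?T → r1=0x85
[4] flags=1000 → (cmp)
[5] flags=1000 HI?F → skip
[6] flags=1000 LT?T → r0=0x02
[7] flags=0011 → (cmp)
[8] flags=0011 MI?F → skip
[9] flags=0011 NE?T → r1=0x2e
[10] flags=0011 GT?F → skip

EXEC = [3,6,9]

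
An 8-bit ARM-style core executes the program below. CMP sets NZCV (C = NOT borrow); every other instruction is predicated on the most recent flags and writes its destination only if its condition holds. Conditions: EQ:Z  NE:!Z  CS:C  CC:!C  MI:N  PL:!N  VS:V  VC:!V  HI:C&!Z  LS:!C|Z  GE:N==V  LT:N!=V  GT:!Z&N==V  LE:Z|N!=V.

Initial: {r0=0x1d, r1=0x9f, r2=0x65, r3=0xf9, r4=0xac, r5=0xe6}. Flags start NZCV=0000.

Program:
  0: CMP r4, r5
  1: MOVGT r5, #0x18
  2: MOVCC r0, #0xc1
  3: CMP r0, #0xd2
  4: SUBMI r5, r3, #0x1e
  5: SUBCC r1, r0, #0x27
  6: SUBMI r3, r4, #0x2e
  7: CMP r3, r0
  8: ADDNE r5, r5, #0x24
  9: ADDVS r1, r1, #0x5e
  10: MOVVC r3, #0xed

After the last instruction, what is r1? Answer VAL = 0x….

VAL = 0xf8

0: ✓ CMP  NZCV=1000
1: · MOVGT
2: ✓ MOVCC  r0←0xc1
3: ✓ CMP  NZCV=1000
4: ✓ SUBMI  r5←0xdb
5: ✓ SUBCC  r1←0x9a
6: ✓ SUBMI  r3←0x7e
7: ✓ CMP  NZCV=1001
8: ✓ ADDNE  r5←0xff
9: ✓ ADDVS  r1←0xf8
10: · MOVVC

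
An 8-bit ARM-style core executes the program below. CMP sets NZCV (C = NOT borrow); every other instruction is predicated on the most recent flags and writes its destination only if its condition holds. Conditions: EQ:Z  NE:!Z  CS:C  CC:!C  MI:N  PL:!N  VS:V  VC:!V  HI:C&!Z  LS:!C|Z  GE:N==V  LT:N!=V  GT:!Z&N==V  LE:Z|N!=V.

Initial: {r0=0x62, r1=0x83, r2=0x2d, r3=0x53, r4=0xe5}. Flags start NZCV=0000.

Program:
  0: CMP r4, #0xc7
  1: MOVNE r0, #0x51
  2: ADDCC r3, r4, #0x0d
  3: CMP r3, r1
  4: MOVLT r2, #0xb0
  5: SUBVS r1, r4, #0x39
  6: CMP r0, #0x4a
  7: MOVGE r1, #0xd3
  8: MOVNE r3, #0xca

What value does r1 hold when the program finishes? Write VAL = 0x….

[0] flags=0010 → (cmp)
[1] flags=0010 NE?T → r0=0x51
[2] flags=0010 CC?F → skip
[3] flags=1001 → (cmp)
[4] flags=1001 LT?F → skip
[5] flags=1001 VS?T → r1=0xac
[6] flags=0010 → (cmp)
[7] flags=0010 GE?T → r1=0xd3
[8] flags=0010 NE?T → r3=0xca

VAL = 0xd3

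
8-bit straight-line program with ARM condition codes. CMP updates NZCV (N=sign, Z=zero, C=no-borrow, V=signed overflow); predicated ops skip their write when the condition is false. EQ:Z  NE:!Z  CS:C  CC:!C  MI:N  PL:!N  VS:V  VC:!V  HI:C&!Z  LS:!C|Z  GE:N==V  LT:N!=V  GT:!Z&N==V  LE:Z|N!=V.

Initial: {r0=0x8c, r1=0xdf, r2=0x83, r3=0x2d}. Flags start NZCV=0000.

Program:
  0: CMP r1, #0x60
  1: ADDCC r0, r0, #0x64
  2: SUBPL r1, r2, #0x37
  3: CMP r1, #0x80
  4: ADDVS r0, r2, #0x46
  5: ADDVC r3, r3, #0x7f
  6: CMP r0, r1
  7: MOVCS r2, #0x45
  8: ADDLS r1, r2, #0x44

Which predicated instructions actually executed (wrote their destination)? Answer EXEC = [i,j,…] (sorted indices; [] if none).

EXEC = [2,4,7]

[0] flags=0011 → (cmp)
[1] flags=0011 CC?F → skip
[2] flags=0011 PL?T → r1=0x4c
[3] flags=1001 → (cmp)
[4] flags=1001 VS?T → r0=0xc9
[5] flags=1001 VC?F → skip
[6] flags=0011 → (cmp)
[7] flags=0011 CS?T → r2=0x45
[8] flags=0011 LS?F → skip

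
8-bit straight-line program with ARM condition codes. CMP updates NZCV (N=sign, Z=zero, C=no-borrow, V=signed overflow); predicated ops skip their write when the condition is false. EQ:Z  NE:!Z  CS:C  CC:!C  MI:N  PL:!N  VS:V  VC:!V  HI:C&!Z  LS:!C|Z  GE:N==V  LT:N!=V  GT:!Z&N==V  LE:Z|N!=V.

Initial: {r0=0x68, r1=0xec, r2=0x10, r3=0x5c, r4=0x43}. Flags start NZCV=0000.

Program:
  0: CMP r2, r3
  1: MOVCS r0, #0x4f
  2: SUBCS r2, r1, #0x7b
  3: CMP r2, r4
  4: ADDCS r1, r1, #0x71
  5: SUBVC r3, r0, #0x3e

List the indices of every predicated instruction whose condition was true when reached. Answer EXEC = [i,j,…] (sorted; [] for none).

EXEC = [5]

[0] flags=1000 → (cmp)
[1] flags=1000 CS?F → skip
[2] flags=1000 CS?F → skip
[3] flags=1000 → (cmp)
[4] flags=1000 CS?F → skip
[5] flags=1000 VC?T → r3=0x2a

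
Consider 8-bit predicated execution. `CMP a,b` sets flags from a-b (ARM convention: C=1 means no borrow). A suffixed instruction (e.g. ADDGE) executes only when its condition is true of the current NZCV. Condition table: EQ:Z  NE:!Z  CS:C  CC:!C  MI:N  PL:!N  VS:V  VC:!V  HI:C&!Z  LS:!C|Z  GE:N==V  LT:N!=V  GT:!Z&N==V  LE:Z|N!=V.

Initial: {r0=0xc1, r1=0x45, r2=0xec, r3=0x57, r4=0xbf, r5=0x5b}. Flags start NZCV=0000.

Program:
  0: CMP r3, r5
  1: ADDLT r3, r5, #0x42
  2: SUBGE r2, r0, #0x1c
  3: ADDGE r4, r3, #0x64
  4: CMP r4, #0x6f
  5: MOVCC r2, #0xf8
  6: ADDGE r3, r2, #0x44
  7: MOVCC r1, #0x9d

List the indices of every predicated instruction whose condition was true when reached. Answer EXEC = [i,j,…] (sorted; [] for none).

EXEC = [1]

[0] flags=1000 → (cmp)
[1] flags=1000 LT?T → r3=0x9d
[2] flags=1000 GE?F → skip
[3] flags=1000 GE?F → skip
[4] flags=0011 → (cmp)
[5] flags=0011 CC?F → skip
[6] flags=0011 GE?F → skip
[7] flags=0011 CC?F → skip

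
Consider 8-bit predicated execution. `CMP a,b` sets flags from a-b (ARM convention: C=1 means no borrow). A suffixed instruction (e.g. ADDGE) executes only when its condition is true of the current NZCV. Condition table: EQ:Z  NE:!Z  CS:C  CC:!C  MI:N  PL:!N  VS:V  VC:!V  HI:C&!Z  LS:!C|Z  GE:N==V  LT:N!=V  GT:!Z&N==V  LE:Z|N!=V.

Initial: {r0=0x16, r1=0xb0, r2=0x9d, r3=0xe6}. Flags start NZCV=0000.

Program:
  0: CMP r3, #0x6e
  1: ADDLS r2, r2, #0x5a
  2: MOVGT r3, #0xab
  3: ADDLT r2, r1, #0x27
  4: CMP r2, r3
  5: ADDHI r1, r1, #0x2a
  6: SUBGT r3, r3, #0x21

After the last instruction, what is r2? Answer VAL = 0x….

VAL = 0xd7

[0] flags=0011 → (cmp)
[1] flags=0011 LS?F → skip
[2] flags=0011 GT?F → skip
[3] flags=0011 LT?T → r2=0xd7
[4] flags=1000 → (cmp)
[5] flags=1000 HI?F → skip
[6] flags=1000 GT?F → skip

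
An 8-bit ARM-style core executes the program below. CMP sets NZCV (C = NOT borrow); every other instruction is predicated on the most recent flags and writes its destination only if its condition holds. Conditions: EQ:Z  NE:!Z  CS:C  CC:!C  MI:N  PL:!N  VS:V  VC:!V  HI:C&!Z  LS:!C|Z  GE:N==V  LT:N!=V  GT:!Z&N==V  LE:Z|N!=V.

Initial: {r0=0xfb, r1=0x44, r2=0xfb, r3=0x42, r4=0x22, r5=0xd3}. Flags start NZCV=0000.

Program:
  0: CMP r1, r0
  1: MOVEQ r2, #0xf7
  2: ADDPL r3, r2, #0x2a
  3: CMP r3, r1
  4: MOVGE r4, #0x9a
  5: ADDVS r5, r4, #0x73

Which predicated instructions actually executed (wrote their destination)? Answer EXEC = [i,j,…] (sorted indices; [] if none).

EXEC = [2]

0: ✓ CMP  NZCV=0000
1: · MOVEQ
2: ✓ ADDPL  r3←0x25
3: ✓ CMP  NZCV=1000
4: · MOVGE
5: · ADDVS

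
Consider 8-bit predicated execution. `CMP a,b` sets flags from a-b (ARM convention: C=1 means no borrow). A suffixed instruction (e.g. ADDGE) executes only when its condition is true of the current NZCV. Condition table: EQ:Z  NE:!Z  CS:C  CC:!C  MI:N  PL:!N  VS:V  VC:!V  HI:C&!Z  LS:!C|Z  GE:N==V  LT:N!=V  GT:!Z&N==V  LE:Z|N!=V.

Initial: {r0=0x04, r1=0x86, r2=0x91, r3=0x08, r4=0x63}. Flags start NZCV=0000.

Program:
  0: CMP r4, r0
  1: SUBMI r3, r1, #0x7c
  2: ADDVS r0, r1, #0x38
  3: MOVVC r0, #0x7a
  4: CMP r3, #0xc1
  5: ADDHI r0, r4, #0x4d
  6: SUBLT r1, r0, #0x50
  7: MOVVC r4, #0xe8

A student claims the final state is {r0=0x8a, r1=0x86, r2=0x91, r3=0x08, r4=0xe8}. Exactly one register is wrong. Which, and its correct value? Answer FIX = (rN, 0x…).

FIX = (r0, 0x7a)

0: ✓ CMP  NZCV=0010
1: · SUBMI
2: · ADDVS
3: ✓ MOVVC  r0←0x7a
4: ✓ CMP  NZCV=0000
5: · ADDHI
6: · SUBLT
7: ✓ MOVVC  r4←0xe8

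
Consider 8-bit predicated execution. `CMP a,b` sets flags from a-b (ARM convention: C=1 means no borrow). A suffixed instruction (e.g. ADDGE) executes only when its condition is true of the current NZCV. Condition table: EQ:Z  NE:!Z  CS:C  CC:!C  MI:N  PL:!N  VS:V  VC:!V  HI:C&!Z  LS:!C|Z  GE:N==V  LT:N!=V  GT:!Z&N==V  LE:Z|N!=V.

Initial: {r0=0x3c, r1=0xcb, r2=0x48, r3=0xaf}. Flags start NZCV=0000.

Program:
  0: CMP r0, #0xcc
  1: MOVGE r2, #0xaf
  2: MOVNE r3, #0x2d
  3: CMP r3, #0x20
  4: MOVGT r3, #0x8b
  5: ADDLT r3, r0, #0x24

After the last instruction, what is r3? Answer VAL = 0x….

0: ✓ CMP  NZCV=0000
1: ✓ MOVGE  r2←0xaf
2: ✓ MOVNE  r3←0x2d
3: ✓ CMP  NZCV=0010
4: ✓ MOVGT  r3←0x8b
5: · ADDLT

VAL = 0x8b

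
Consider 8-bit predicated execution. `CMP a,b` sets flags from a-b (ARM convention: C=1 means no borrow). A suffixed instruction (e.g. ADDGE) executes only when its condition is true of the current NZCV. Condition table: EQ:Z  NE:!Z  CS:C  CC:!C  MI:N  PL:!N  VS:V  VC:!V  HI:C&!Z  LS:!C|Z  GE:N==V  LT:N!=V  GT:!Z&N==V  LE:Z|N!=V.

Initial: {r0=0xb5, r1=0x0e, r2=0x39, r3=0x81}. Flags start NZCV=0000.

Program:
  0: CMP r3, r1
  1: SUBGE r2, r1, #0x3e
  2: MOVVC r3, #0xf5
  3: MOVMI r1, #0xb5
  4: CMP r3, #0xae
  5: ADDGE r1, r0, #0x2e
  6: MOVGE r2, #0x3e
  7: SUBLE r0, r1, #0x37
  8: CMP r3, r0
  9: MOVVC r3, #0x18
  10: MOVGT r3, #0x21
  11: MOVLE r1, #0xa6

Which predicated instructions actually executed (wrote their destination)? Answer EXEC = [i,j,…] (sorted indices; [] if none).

EXEC = [7,9,11]

[0] flags=0011 → (cmp)
[1] flags=0011 GE?F → skip
[2] flags=0011 VC?F → skip
[3] flags=0011 MI?F → skip
[4] flags=1000 → (cmp)
[5] flags=1000 GE?F → skip
[6] flags=1000 GE?F → skip
[7] flags=1000 LE?T → r0=0xd7
[8] flags=1000 → (cmp)
[9] flags=1000 VC?T → r3=0x18
[10] flags=1000 GT?F → skip
[11] flags=1000 LE?T → r1=0xa6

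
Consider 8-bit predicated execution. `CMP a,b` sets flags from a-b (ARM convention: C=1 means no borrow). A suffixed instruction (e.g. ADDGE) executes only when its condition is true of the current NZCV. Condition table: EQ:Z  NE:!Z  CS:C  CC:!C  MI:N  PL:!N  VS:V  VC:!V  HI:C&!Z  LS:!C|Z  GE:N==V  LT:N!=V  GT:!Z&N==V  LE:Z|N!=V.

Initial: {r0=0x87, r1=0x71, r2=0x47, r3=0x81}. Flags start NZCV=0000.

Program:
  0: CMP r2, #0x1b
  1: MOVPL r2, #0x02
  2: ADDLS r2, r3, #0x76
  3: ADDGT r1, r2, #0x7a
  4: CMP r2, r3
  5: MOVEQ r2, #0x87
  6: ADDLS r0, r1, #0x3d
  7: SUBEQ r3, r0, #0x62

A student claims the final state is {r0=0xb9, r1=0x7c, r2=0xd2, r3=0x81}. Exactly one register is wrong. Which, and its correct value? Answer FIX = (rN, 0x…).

FIX = (r2, 0x02)

[0] flags=0010 → (cmp)
[1] flags=0010 PL?T → r2=0x02
[2] flags=0010 LS?F → skip
[3] flags=0010 GT?T → r1=0x7c
[4] flags=1001 → (cmp)
[5] flags=1001 EQ?F → skip
[6] flags=1001 LS?T → r0=0xb9
[7] flags=1001 EQ?F → skip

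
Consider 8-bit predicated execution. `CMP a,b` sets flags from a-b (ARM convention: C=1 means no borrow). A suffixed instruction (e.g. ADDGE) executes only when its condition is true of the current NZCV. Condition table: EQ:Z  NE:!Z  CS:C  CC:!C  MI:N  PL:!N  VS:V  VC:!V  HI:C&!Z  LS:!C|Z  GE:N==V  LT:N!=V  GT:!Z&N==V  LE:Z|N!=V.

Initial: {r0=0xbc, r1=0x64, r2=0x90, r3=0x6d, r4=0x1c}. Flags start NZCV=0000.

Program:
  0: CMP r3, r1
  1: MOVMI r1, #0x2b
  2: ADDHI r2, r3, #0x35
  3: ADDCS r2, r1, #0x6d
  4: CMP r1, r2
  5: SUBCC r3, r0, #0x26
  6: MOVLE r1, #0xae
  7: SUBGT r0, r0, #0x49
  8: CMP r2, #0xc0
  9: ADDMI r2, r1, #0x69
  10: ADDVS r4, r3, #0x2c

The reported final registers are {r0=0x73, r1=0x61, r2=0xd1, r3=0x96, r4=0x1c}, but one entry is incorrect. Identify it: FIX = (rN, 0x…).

FIX = (r1, 0x64)

0: ✓ CMP  NZCV=0010
1: · MOVMI
2: ✓ ADDHI  r2←0xa2
3: ✓ ADDCS  r2←0xd1
4: ✓ CMP  NZCV=1001
5: ✓ SUBCC  r3←0x96
6: · MOVLE
7: ✓ SUBGT  r0←0x73
8: ✓ CMP  NZCV=0010
9: · ADDMI
10: · ADDVS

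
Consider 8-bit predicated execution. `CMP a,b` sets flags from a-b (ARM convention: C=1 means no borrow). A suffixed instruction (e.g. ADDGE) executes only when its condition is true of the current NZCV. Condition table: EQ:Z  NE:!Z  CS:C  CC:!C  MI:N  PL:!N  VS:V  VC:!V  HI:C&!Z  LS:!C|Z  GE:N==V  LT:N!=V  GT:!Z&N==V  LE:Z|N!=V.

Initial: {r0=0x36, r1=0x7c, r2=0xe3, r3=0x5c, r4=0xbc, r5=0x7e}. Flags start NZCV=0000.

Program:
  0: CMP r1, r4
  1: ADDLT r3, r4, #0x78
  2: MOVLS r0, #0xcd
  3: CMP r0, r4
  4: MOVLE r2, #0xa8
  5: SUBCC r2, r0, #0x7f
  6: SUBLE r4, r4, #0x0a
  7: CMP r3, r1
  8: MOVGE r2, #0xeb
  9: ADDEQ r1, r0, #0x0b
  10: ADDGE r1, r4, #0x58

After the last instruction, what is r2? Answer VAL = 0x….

VAL = 0xe3

[0] flags=1001 → (cmp)
[1] flags=1001 LT?F → skip
[2] flags=1001 LS?T → r0=0xcd
[3] flags=0010 → (cmp)
[4] flags=0010 LE?F → skip
[5] flags=0010 CC?F → skip
[6] flags=0010 LE?F → skip
[7] flags=1000 → (cmp)
[8] flags=1000 GE?F → skip
[9] flags=1000 EQ?F → skip
[10] flags=1000 GE?F → skip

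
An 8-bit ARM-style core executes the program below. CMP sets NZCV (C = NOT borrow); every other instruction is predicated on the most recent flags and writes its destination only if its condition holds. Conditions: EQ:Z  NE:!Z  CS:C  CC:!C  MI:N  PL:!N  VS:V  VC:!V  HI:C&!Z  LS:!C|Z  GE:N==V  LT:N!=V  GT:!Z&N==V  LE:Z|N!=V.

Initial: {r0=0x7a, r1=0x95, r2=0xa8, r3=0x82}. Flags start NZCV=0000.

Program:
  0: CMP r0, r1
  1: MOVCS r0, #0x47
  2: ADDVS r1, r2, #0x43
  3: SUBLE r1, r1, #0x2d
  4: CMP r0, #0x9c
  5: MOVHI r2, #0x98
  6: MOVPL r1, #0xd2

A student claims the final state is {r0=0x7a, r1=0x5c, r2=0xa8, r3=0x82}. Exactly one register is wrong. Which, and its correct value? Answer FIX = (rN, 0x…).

FIX = (r1, 0xeb)

0: ✓ CMP  NZCV=1001
1: · MOVCS
2: ✓ ADDVS  r1←0xeb
3: · SUBLE
4: ✓ CMP  NZCV=1001
5: · MOVHI
6: · MOVPL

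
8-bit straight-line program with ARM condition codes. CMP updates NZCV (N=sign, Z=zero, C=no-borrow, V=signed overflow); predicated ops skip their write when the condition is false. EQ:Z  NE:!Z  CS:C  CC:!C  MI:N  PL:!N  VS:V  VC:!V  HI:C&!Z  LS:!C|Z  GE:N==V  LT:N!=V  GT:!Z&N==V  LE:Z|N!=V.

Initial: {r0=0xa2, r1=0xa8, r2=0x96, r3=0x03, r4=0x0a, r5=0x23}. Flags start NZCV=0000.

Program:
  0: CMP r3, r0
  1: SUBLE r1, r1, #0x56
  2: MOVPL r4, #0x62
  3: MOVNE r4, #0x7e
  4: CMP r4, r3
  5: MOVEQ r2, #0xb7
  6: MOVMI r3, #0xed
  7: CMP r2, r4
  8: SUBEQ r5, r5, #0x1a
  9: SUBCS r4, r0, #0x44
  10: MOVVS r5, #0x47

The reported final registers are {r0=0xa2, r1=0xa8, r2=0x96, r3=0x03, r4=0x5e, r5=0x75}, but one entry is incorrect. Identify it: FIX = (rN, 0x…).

FIX = (r5, 0x47)

0: ✓ CMP  NZCV=0000
1: · SUBLE
2: ✓ MOVPL  r4←0x62
3: ✓ MOVNE  r4←0x7e
4: ✓ CMP  NZCV=0010
5: · MOVEQ
6: · MOVMI
7: ✓ CMP  NZCV=0011
8: · SUBEQ
9: ✓ SUBCS  r4←0x5e
10: ✓ MOVVS  r5←0x47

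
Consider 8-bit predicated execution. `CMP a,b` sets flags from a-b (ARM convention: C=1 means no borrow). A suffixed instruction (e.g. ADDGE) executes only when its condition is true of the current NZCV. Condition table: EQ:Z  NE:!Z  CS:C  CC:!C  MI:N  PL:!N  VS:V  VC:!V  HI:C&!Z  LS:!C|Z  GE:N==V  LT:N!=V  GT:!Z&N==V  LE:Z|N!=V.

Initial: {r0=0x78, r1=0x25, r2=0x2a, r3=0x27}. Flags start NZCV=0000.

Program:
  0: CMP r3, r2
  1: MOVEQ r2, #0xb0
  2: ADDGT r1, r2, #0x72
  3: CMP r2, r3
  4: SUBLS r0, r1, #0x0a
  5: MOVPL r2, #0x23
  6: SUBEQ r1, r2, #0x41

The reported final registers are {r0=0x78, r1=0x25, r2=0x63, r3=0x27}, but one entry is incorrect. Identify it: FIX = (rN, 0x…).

FIX = (r2, 0x23)

[0] flags=1000 → (cmp)
[1] flags=1000 EQ?F → skip
[2] flags=1000 GT?F → skip
[3] flags=0010 → (cmp)
[4] flags=0010 LS?F → skip
[5] flags=0010 PL?T → r2=0x23
[6] flags=0010 EQ?F → skip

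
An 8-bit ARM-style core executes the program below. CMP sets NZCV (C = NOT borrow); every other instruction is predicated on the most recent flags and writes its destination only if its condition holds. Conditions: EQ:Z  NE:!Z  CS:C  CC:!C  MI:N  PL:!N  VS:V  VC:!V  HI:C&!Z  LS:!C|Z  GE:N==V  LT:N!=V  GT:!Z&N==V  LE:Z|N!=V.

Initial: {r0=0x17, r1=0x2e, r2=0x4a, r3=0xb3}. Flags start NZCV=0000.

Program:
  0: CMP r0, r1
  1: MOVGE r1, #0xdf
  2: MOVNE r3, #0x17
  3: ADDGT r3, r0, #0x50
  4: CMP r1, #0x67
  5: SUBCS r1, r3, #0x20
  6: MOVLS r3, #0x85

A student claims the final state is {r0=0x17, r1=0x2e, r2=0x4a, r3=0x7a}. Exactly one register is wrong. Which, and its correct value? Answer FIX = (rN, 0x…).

FIX = (r3, 0x85)

0: ✓ CMP  NZCV=1000
1: · MOVGE
2: ✓ MOVNE  r3←0x17
3: · ADDGT
4: ✓ CMP  NZCV=1000
5: · SUBCS
6: ✓ MOVLS  r3←0x85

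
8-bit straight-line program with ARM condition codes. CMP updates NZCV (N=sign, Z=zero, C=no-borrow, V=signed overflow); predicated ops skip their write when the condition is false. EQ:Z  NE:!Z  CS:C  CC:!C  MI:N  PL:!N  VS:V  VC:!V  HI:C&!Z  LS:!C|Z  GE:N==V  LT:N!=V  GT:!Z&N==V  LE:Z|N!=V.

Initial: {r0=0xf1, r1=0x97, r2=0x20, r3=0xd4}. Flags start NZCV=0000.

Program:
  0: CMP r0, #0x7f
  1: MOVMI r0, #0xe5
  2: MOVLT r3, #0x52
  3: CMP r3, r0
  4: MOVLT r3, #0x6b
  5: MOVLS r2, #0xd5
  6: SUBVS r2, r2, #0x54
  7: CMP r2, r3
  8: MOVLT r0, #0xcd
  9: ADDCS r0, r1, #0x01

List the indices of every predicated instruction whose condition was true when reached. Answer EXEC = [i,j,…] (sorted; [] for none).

EXEC = [2,5,8,9]

[0] flags=0011 → (cmp)
[1] flags=0011 MI?F → skip
[2] flags=0011 LT?T → r3=0x52
[3] flags=0000 → (cmp)
[4] flags=0000 LT?F → skip
[5] flags=0000 LS?T → r2=0xd5
[6] flags=0000 VS?F → skip
[7] flags=1010 → (cmp)
[8] flags=1010 LT?T → r0=0xcd
[9] flags=1010 CS?T → r0=0x98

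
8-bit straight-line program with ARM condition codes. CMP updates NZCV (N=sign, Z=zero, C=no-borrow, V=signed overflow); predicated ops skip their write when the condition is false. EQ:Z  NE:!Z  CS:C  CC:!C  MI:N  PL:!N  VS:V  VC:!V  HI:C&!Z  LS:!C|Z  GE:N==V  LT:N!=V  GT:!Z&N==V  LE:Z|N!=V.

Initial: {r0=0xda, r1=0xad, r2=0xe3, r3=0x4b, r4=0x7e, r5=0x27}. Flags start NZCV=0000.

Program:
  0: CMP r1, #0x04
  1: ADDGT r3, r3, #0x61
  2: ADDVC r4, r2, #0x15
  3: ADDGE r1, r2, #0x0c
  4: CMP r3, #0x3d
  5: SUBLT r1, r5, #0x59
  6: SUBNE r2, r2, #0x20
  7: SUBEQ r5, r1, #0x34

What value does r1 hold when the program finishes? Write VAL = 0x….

[0] flags=1010 → (cmp)
[1] flags=1010 GT?F → skip
[2] flags=1010 VC?T → r4=0xf8
[3] flags=1010 GE?F → skip
[4] flags=0010 → (cmp)
[5] flags=0010 LT?F → skip
[6] flags=0010 NE?T → r2=0xc3
[7] flags=0010 EQ?F → skip

VAL = 0xad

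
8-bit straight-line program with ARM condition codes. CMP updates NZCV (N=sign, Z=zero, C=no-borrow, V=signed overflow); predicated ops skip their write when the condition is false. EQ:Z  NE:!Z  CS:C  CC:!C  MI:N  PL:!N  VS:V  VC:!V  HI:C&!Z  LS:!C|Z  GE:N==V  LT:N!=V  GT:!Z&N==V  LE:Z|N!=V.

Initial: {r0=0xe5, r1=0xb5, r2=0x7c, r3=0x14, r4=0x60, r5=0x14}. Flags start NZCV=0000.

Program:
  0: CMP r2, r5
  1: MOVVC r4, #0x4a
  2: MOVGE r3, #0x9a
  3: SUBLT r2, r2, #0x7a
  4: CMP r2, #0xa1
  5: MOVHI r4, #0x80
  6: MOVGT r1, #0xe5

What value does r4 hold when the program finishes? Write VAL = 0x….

0: ✓ CMP  NZCV=0010
1: ✓ MOVVC  r4←0x4a
2: ✓ MOVGE  r3←0x9a
3: · SUBLT
4: ✓ CMP  NZCV=1001
5: · MOVHI
6: ✓ MOVGT  r1←0xe5

VAL = 0x4a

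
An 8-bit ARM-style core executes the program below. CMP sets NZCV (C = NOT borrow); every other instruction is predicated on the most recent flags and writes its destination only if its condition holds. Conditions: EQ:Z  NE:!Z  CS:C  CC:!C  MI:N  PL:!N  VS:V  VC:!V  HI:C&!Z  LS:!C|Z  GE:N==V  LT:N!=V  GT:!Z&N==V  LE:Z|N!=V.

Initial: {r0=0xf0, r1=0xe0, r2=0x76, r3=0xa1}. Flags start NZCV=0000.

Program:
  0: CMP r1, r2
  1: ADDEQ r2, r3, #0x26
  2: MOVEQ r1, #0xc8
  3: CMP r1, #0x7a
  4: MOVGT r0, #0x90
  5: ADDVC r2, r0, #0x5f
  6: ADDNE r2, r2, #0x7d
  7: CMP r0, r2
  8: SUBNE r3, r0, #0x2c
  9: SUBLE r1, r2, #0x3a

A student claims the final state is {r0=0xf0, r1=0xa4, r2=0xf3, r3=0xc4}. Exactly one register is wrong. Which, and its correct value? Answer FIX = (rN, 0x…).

0: ✓ CMP  NZCV=0011
1: · ADDEQ
2: · MOVEQ
3: ✓ CMP  NZCV=0011
4: · MOVGT
5: · ADDVC
6: ✓ ADDNE  r2←0xf3
7: ✓ CMP  NZCV=1000
8: ✓ SUBNE  r3←0xc4
9: ✓ SUBLE  r1←0xb9

FIX = (r1, 0xb9)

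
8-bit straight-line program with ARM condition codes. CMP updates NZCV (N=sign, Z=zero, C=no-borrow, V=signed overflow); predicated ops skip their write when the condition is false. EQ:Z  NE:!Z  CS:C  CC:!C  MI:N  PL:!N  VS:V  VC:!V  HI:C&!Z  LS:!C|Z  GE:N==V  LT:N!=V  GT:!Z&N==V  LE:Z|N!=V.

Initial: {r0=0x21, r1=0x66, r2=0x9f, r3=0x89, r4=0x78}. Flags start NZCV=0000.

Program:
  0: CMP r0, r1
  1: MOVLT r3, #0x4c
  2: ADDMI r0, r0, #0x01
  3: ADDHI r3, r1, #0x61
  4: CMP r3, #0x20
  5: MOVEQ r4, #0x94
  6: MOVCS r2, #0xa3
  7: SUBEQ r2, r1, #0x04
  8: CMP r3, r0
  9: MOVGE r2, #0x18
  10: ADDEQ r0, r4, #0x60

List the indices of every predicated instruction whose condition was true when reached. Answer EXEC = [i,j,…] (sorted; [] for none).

0: ✓ CMP  NZCV=1000
1: ✓ MOVLT  r3←0x4c
2: ✓ ADDMI  r0←0x22
3: · ADDHI
4: ✓ CMP  NZCV=0010
5: · MOVEQ
6: ✓ MOVCS  r2←0xa3
7: · SUBEQ
8: ✓ CMP  NZCV=0010
9: ✓ MOVGE  r2←0x18
10: · ADDEQ

EXEC = [1,2,6,9]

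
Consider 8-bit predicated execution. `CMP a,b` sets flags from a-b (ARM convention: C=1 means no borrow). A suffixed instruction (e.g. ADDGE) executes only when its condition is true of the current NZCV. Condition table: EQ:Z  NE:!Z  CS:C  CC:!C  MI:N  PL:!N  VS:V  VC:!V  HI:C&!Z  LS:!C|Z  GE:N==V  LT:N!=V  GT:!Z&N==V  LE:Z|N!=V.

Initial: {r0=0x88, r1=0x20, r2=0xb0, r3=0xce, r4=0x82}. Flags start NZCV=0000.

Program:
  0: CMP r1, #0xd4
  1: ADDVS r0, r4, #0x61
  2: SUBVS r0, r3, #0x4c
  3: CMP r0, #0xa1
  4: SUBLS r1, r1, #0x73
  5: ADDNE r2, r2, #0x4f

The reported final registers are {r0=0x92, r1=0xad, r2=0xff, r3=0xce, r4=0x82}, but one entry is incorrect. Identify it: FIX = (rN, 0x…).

FIX = (r0, 0x88)

[0] flags=0000 → (cmp)
[1] flags=0000 VS?F → skip
[2] flags=0000 VS?F → skip
[3] flags=1000 → (cmp)
[4] flags=1000 LS?T → r1=0xad
[5] flags=1000 NE?T → r2=0xff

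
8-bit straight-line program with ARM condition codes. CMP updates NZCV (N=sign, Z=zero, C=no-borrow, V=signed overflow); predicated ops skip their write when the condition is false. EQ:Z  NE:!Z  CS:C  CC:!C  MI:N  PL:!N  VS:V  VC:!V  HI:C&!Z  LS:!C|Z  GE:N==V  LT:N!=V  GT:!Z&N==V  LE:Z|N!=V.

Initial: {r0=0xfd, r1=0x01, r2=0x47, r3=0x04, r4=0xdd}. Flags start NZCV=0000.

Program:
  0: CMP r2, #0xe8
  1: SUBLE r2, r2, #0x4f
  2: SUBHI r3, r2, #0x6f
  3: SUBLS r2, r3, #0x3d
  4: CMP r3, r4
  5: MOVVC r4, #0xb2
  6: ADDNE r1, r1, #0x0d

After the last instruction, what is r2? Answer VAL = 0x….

VAL = 0xc7

0: ✓ CMP  NZCV=0000
1: · SUBLE
2: · SUBHI
3: ✓ SUBLS  r2←0xc7
4: ✓ CMP  NZCV=0000
5: ✓ MOVVC  r4←0xb2
6: ✓ ADDNE  r1←0x0e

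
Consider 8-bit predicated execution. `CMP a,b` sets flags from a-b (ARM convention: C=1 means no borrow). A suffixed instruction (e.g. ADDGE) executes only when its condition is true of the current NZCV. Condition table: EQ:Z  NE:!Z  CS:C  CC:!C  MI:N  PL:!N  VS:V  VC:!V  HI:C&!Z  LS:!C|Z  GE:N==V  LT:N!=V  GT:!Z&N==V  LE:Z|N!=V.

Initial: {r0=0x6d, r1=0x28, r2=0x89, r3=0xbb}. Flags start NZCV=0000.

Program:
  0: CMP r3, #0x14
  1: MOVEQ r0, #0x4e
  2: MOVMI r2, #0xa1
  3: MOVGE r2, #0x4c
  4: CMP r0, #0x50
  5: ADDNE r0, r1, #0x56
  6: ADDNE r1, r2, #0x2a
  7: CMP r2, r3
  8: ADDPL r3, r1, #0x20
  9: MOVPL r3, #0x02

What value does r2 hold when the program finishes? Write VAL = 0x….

VAL = 0xa1

0: ✓ CMP  NZCV=1010
1: · MOVEQ
2: ✓ MOVMI  r2←0xa1
3: · MOVGE
4: ✓ CMP  NZCV=0010
5: ✓ ADDNE  r0←0x7e
6: ✓ ADDNE  r1←0xcb
7: ✓ CMP  NZCV=1000
8: · ADDPL
9: · MOVPL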